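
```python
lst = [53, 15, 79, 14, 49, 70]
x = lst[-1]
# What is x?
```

lst has length 6. Negative index -1 maps to positive index 6 + (-1) = 5. lst[5] = 70.

70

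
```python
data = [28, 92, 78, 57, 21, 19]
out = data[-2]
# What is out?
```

data has length 6. Negative index -2 maps to positive index 6 + (-2) = 4. data[4] = 21.

21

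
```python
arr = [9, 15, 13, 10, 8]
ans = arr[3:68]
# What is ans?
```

arr has length 5. The slice arr[3:68] selects indices [3, 4] (3->10, 4->8), giving [10, 8].

[10, 8]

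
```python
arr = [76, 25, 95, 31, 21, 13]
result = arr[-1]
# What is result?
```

arr has length 6. Negative index -1 maps to positive index 6 + (-1) = 5. arr[5] = 13.

13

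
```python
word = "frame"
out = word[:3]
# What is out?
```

word has length 5. The slice word[:3] selects indices [0, 1, 2] (0->'f', 1->'r', 2->'a'), giving 'fra'.

'fra'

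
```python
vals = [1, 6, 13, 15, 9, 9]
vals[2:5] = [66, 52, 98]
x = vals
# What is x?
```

vals starts as [1, 6, 13, 15, 9, 9] (length 6). The slice vals[2:5] covers indices [2, 3, 4] with values [13, 15, 9]. Replacing that slice with [66, 52, 98] (same length) produces [1, 6, 66, 52, 98, 9].

[1, 6, 66, 52, 98, 9]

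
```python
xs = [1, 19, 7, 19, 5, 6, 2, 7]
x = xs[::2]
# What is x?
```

xs has length 8. The slice xs[::2] selects indices [0, 2, 4, 6] (0->1, 2->7, 4->5, 6->2), giving [1, 7, 5, 2].

[1, 7, 5, 2]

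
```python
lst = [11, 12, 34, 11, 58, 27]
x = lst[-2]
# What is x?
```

lst has length 6. Negative index -2 maps to positive index 6 + (-2) = 4. lst[4] = 58.

58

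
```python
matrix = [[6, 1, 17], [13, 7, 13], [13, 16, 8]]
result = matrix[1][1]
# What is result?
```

matrix[1] = [13, 7, 13]. Taking column 1 of that row yields 7.

7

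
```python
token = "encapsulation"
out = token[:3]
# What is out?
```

token has length 13. The slice token[:3] selects indices [0, 1, 2] (0->'e', 1->'n', 2->'c'), giving 'enc'.

'enc'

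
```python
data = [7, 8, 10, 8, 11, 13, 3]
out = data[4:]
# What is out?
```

data has length 7. The slice data[4:] selects indices [4, 5, 6] (4->11, 5->13, 6->3), giving [11, 13, 3].

[11, 13, 3]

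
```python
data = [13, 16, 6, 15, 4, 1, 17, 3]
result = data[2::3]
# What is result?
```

data has length 8. The slice data[2::3] selects indices [2, 5] (2->6, 5->1), giving [6, 1].

[6, 1]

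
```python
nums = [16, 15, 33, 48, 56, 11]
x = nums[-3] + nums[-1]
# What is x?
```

nums has length 6. Negative index -3 maps to positive index 6 + (-3) = 3. nums[3] = 48.
nums has length 6. Negative index -1 maps to positive index 6 + (-1) = 5. nums[5] = 11.
Sum: 48 + 11 = 59.

59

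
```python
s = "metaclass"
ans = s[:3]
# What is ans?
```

s has length 9. The slice s[:3] selects indices [0, 1, 2] (0->'m', 1->'e', 2->'t'), giving 'met'.

'met'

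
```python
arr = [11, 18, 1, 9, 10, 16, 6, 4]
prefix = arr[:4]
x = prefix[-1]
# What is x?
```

arr has length 8. The slice arr[:4] selects indices [0, 1, 2, 3] (0->11, 1->18, 2->1, 3->9), giving [11, 18, 1, 9]. So prefix = [11, 18, 1, 9]. Then prefix[-1] = 9.

9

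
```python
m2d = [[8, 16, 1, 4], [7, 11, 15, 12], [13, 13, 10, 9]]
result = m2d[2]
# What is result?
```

m2d has 3 rows. Row 2 is [13, 13, 10, 9].

[13, 13, 10, 9]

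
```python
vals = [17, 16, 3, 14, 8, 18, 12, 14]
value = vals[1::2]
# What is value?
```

vals has length 8. The slice vals[1::2] selects indices [1, 3, 5, 7] (1->16, 3->14, 5->18, 7->14), giving [16, 14, 18, 14].

[16, 14, 18, 14]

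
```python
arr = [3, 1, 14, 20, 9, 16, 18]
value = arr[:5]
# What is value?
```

arr has length 7. The slice arr[:5] selects indices [0, 1, 2, 3, 4] (0->3, 1->1, 2->14, 3->20, 4->9), giving [3, 1, 14, 20, 9].

[3, 1, 14, 20, 9]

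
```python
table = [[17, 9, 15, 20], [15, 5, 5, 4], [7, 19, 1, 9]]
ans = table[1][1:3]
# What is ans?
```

table[1] = [15, 5, 5, 4]. table[1] has length 4. The slice table[1][1:3] selects indices [1, 2] (1->5, 2->5), giving [5, 5].

[5, 5]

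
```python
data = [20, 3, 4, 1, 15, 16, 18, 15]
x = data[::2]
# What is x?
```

data has length 8. The slice data[::2] selects indices [0, 2, 4, 6] (0->20, 2->4, 4->15, 6->18), giving [20, 4, 15, 18].

[20, 4, 15, 18]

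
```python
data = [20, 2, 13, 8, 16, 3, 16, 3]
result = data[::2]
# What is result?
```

data has length 8. The slice data[::2] selects indices [0, 2, 4, 6] (0->20, 2->13, 4->16, 6->16), giving [20, 13, 16, 16].

[20, 13, 16, 16]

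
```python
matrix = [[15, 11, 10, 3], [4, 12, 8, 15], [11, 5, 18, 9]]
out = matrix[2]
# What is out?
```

matrix has 3 rows. Row 2 is [11, 5, 18, 9].

[11, 5, 18, 9]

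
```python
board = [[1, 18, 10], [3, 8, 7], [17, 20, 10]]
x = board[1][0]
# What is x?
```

board[1] = [3, 8, 7]. Taking column 0 of that row yields 3.

3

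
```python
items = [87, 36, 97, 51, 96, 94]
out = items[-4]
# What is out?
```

items has length 6. Negative index -4 maps to positive index 6 + (-4) = 2. items[2] = 97.

97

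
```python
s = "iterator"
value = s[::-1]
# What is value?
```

s has length 8. The slice s[::-1] selects indices [7, 6, 5, 4, 3, 2, 1, 0] (7->'r', 6->'o', 5->'t', 4->'a', 3->'r', 2->'e', 1->'t', 0->'i'), giving 'rotareti'.

'rotareti'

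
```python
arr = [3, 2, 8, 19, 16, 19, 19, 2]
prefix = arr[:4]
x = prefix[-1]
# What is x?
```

arr has length 8. The slice arr[:4] selects indices [0, 1, 2, 3] (0->3, 1->2, 2->8, 3->19), giving [3, 2, 8, 19]. So prefix = [3, 2, 8, 19]. Then prefix[-1] = 19.

19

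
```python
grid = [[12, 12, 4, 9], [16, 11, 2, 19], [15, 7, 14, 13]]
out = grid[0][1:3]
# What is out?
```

grid[0] = [12, 12, 4, 9]. grid[0] has length 4. The slice grid[0][1:3] selects indices [1, 2] (1->12, 2->4), giving [12, 4].

[12, 4]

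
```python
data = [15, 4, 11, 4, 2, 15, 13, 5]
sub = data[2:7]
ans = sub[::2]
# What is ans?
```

data has length 8. The slice data[2:7] selects indices [2, 3, 4, 5, 6] (2->11, 3->4, 4->2, 5->15, 6->13), giving [11, 4, 2, 15, 13]. So sub = [11, 4, 2, 15, 13]. sub has length 5. The slice sub[::2] selects indices [0, 2, 4] (0->11, 2->2, 4->13), giving [11, 2, 13].

[11, 2, 13]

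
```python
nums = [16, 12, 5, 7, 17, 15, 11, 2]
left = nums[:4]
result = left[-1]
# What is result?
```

nums has length 8. The slice nums[:4] selects indices [0, 1, 2, 3] (0->16, 1->12, 2->5, 3->7), giving [16, 12, 5, 7]. So left = [16, 12, 5, 7]. Then left[-1] = 7.

7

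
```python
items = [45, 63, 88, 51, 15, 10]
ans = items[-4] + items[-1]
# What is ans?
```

items has length 6. Negative index -4 maps to positive index 6 + (-4) = 2. items[2] = 88.
items has length 6. Negative index -1 maps to positive index 6 + (-1) = 5. items[5] = 10.
Sum: 88 + 10 = 98.

98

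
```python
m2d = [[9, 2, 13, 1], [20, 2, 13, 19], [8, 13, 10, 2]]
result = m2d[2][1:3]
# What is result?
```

m2d[2] = [8, 13, 10, 2]. m2d[2] has length 4. The slice m2d[2][1:3] selects indices [1, 2] (1->13, 2->10), giving [13, 10].

[13, 10]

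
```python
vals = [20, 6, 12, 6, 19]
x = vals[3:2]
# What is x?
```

vals has length 5. The slice vals[3:2] resolves to an empty index range, so the result is [].

[]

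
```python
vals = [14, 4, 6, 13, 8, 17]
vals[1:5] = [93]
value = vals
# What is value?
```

vals starts as [14, 4, 6, 13, 8, 17] (length 6). The slice vals[1:5] covers indices [1, 2, 3, 4] with values [4, 6, 13, 8]. Replacing that slice with [93] (different length) produces [14, 93, 17].

[14, 93, 17]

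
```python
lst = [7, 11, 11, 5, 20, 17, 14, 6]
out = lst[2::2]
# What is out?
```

lst has length 8. The slice lst[2::2] selects indices [2, 4, 6] (2->11, 4->20, 6->14), giving [11, 20, 14].

[11, 20, 14]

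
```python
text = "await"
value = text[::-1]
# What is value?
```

text has length 5. The slice text[::-1] selects indices [4, 3, 2, 1, 0] (4->'t', 3->'i', 2->'a', 1->'w', 0->'a'), giving 'tiawa'.

'tiawa'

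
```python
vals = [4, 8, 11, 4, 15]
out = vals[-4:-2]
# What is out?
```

vals has length 5. The slice vals[-4:-2] selects indices [1, 2] (1->8, 2->11), giving [8, 11].

[8, 11]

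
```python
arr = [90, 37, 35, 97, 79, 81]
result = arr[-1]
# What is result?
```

arr has length 6. Negative index -1 maps to positive index 6 + (-1) = 5. arr[5] = 81.

81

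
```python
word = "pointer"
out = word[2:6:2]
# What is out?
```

word has length 7. The slice word[2:6:2] selects indices [2, 4] (2->'i', 4->'t'), giving 'it'.

'it'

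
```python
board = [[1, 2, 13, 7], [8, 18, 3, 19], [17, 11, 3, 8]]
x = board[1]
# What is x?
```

board has 3 rows. Row 1 is [8, 18, 3, 19].

[8, 18, 3, 19]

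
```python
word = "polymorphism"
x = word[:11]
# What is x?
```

word has length 12. The slice word[:11] selects indices [0, 1, 2, 3, 4, 5, 6, 7, 8, 9, 10] (0->'p', 1->'o', 2->'l', 3->'y', 4->'m', 5->'o', 6->'r', 7->'p', 8->'h', 9->'i', 10->'s'), giving 'polymorphis'.

'polymorphis'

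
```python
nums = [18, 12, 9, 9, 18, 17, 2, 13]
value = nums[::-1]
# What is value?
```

nums has length 8. The slice nums[::-1] selects indices [7, 6, 5, 4, 3, 2, 1, 0] (7->13, 6->2, 5->17, 4->18, 3->9, 2->9, 1->12, 0->18), giving [13, 2, 17, 18, 9, 9, 12, 18].

[13, 2, 17, 18, 9, 9, 12, 18]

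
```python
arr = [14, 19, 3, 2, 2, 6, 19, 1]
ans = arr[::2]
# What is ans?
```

arr has length 8. The slice arr[::2] selects indices [0, 2, 4, 6] (0->14, 2->3, 4->2, 6->19), giving [14, 3, 2, 19].

[14, 3, 2, 19]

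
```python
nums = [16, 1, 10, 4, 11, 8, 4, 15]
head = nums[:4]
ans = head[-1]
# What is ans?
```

nums has length 8. The slice nums[:4] selects indices [0, 1, 2, 3] (0->16, 1->1, 2->10, 3->4), giving [16, 1, 10, 4]. So head = [16, 1, 10, 4]. Then head[-1] = 4.

4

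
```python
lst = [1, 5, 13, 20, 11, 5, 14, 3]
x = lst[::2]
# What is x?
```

lst has length 8. The slice lst[::2] selects indices [0, 2, 4, 6] (0->1, 2->13, 4->11, 6->14), giving [1, 13, 11, 14].

[1, 13, 11, 14]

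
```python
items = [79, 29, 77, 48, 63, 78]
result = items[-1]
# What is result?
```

items has length 6. Negative index -1 maps to positive index 6 + (-1) = 5. items[5] = 78.

78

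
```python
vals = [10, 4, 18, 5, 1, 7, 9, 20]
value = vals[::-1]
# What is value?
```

vals has length 8. The slice vals[::-1] selects indices [7, 6, 5, 4, 3, 2, 1, 0] (7->20, 6->9, 5->7, 4->1, 3->5, 2->18, 1->4, 0->10), giving [20, 9, 7, 1, 5, 18, 4, 10].

[20, 9, 7, 1, 5, 18, 4, 10]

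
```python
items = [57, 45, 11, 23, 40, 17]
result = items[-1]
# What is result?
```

items has length 6. Negative index -1 maps to positive index 6 + (-1) = 5. items[5] = 17.

17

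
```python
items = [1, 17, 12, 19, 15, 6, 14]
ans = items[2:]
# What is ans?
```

items has length 7. The slice items[2:] selects indices [2, 3, 4, 5, 6] (2->12, 3->19, 4->15, 5->6, 6->14), giving [12, 19, 15, 6, 14].

[12, 19, 15, 6, 14]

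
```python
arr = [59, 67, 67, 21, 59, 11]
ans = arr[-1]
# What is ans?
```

arr has length 6. Negative index -1 maps to positive index 6 + (-1) = 5. arr[5] = 11.

11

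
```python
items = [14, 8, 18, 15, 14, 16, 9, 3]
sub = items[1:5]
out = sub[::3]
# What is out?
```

items has length 8. The slice items[1:5] selects indices [1, 2, 3, 4] (1->8, 2->18, 3->15, 4->14), giving [8, 18, 15, 14]. So sub = [8, 18, 15, 14]. sub has length 4. The slice sub[::3] selects indices [0, 3] (0->8, 3->14), giving [8, 14].

[8, 14]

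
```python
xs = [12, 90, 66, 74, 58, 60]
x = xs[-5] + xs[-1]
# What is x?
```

xs has length 6. Negative index -5 maps to positive index 6 + (-5) = 1. xs[1] = 90.
xs has length 6. Negative index -1 maps to positive index 6 + (-1) = 5. xs[5] = 60.
Sum: 90 + 60 = 150.

150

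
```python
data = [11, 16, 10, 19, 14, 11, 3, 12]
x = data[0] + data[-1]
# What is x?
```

data has length 8. data[0] = 11.
data has length 8. Negative index -1 maps to positive index 8 + (-1) = 7. data[7] = 12.
Sum: 11 + 12 = 23.

23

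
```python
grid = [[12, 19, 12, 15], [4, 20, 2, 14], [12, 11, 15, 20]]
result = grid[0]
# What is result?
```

grid has 3 rows. Row 0 is [12, 19, 12, 15].

[12, 19, 12, 15]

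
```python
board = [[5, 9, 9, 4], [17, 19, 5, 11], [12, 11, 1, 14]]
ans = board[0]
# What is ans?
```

board has 3 rows. Row 0 is [5, 9, 9, 4].

[5, 9, 9, 4]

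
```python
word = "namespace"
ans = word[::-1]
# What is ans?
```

word has length 9. The slice word[::-1] selects indices [8, 7, 6, 5, 4, 3, 2, 1, 0] (8->'e', 7->'c', 6->'a', 5->'p', 4->'s', 3->'e', 2->'m', 1->'a', 0->'n'), giving 'ecapseman'.

'ecapseman'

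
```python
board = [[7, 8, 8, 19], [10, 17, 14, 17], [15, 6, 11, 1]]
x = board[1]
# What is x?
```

board has 3 rows. Row 1 is [10, 17, 14, 17].

[10, 17, 14, 17]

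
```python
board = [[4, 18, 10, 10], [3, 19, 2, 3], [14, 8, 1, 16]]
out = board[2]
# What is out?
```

board has 3 rows. Row 2 is [14, 8, 1, 16].

[14, 8, 1, 16]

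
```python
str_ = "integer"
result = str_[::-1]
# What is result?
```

str_ has length 7. The slice str_[::-1] selects indices [6, 5, 4, 3, 2, 1, 0] (6->'r', 5->'e', 4->'g', 3->'e', 2->'t', 1->'n', 0->'i'), giving 'regetni'.

'regetni'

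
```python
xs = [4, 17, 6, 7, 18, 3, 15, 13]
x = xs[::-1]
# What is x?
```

xs has length 8. The slice xs[::-1] selects indices [7, 6, 5, 4, 3, 2, 1, 0] (7->13, 6->15, 5->3, 4->18, 3->7, 2->6, 1->17, 0->4), giving [13, 15, 3, 18, 7, 6, 17, 4].

[13, 15, 3, 18, 7, 6, 17, 4]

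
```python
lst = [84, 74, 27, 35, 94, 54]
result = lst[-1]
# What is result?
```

lst has length 6. Negative index -1 maps to positive index 6 + (-1) = 5. lst[5] = 54.

54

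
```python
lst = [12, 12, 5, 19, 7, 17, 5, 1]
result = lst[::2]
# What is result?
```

lst has length 8. The slice lst[::2] selects indices [0, 2, 4, 6] (0->12, 2->5, 4->7, 6->5), giving [12, 5, 7, 5].

[12, 5, 7, 5]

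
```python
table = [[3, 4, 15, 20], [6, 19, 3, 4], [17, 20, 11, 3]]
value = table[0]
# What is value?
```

table has 3 rows. Row 0 is [3, 4, 15, 20].

[3, 4, 15, 20]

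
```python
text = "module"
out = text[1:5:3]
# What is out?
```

text has length 6. The slice text[1:5:3] selects indices [1, 4] (1->'o', 4->'l'), giving 'ol'.

'ol'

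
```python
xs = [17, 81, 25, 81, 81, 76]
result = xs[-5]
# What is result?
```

xs has length 6. Negative index -5 maps to positive index 6 + (-5) = 1. xs[1] = 81.

81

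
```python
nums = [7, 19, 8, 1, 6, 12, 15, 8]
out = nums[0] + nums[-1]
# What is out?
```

nums has length 8. nums[0] = 7.
nums has length 8. Negative index -1 maps to positive index 8 + (-1) = 7. nums[7] = 8.
Sum: 7 + 8 = 15.

15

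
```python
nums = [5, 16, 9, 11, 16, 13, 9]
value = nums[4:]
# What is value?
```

nums has length 7. The slice nums[4:] selects indices [4, 5, 6] (4->16, 5->13, 6->9), giving [16, 13, 9].

[16, 13, 9]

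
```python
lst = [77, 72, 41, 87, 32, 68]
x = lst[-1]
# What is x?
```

lst has length 6. Negative index -1 maps to positive index 6 + (-1) = 5. lst[5] = 68.

68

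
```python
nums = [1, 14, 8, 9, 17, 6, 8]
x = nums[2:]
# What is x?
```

nums has length 7. The slice nums[2:] selects indices [2, 3, 4, 5, 6] (2->8, 3->9, 4->17, 5->6, 6->8), giving [8, 9, 17, 6, 8].

[8, 9, 17, 6, 8]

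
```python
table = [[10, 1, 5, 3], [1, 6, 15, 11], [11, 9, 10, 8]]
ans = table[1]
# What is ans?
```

table has 3 rows. Row 1 is [1, 6, 15, 11].

[1, 6, 15, 11]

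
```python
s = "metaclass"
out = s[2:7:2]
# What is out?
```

s has length 9. The slice s[2:7:2] selects indices [2, 4, 6] (2->'t', 4->'c', 6->'a'), giving 'tca'.

'tca'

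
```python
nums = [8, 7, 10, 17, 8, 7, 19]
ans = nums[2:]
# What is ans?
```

nums has length 7. The slice nums[2:] selects indices [2, 3, 4, 5, 6] (2->10, 3->17, 4->8, 5->7, 6->19), giving [10, 17, 8, 7, 19].

[10, 17, 8, 7, 19]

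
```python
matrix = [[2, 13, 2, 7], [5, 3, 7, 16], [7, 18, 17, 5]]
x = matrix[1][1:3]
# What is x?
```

matrix[1] = [5, 3, 7, 16]. matrix[1] has length 4. The slice matrix[1][1:3] selects indices [1, 2] (1->3, 2->7), giving [3, 7].

[3, 7]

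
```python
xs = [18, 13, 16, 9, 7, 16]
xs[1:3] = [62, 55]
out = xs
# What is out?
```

xs starts as [18, 13, 16, 9, 7, 16] (length 6). The slice xs[1:3] covers indices [1, 2] with values [13, 16]. Replacing that slice with [62, 55] (same length) produces [18, 62, 55, 9, 7, 16].

[18, 62, 55, 9, 7, 16]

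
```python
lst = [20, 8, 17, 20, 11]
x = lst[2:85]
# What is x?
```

lst has length 5. The slice lst[2:85] selects indices [2, 3, 4] (2->17, 3->20, 4->11), giving [17, 20, 11].

[17, 20, 11]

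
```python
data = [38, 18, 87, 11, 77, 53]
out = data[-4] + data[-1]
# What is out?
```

data has length 6. Negative index -4 maps to positive index 6 + (-4) = 2. data[2] = 87.
data has length 6. Negative index -1 maps to positive index 6 + (-1) = 5. data[5] = 53.
Sum: 87 + 53 = 140.

140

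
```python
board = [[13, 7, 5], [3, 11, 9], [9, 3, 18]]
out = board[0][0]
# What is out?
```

board[0] = [13, 7, 5]. Taking column 0 of that row yields 13.

13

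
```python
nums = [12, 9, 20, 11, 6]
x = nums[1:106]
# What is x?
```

nums has length 5. The slice nums[1:106] selects indices [1, 2, 3, 4] (1->9, 2->20, 3->11, 4->6), giving [9, 20, 11, 6].

[9, 20, 11, 6]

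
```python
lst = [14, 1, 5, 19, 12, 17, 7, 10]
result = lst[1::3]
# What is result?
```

lst has length 8. The slice lst[1::3] selects indices [1, 4, 7] (1->1, 4->12, 7->10), giving [1, 12, 10].

[1, 12, 10]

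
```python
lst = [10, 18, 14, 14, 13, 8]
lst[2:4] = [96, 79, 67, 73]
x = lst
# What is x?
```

lst starts as [10, 18, 14, 14, 13, 8] (length 6). The slice lst[2:4] covers indices [2, 3] with values [14, 14]. Replacing that slice with [96, 79, 67, 73] (different length) produces [10, 18, 96, 79, 67, 73, 13, 8].

[10, 18, 96, 79, 67, 73, 13, 8]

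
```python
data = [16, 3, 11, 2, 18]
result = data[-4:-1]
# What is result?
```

data has length 5. The slice data[-4:-1] selects indices [1, 2, 3] (1->3, 2->11, 3->2), giving [3, 11, 2].

[3, 11, 2]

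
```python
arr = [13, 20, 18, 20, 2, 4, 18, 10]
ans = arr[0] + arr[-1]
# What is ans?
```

arr has length 8. arr[0] = 13.
arr has length 8. Negative index -1 maps to positive index 8 + (-1) = 7. arr[7] = 10.
Sum: 13 + 10 = 23.

23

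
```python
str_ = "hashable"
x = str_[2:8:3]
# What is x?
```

str_ has length 8. The slice str_[2:8:3] selects indices [2, 5] (2->'s', 5->'b'), giving 'sb'.

'sb'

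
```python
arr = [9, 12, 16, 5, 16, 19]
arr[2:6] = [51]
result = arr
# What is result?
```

arr starts as [9, 12, 16, 5, 16, 19] (length 6). The slice arr[2:6] covers indices [2, 3, 4, 5] with values [16, 5, 16, 19]. Replacing that slice with [51] (different length) produces [9, 12, 51].

[9, 12, 51]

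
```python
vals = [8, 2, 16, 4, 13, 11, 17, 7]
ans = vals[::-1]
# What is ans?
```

vals has length 8. The slice vals[::-1] selects indices [7, 6, 5, 4, 3, 2, 1, 0] (7->7, 6->17, 5->11, 4->13, 3->4, 2->16, 1->2, 0->8), giving [7, 17, 11, 13, 4, 16, 2, 8].

[7, 17, 11, 13, 4, 16, 2, 8]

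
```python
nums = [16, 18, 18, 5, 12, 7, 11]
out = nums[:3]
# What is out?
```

nums has length 7. The slice nums[:3] selects indices [0, 1, 2] (0->16, 1->18, 2->18), giving [16, 18, 18].

[16, 18, 18]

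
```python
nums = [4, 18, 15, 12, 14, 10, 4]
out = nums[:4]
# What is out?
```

nums has length 7. The slice nums[:4] selects indices [0, 1, 2, 3] (0->4, 1->18, 2->15, 3->12), giving [4, 18, 15, 12].

[4, 18, 15, 12]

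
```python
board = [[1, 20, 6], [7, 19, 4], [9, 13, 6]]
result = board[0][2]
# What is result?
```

board[0] = [1, 20, 6]. Taking column 2 of that row yields 6.

6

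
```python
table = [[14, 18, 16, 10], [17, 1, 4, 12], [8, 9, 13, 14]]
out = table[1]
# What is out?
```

table has 3 rows. Row 1 is [17, 1, 4, 12].

[17, 1, 4, 12]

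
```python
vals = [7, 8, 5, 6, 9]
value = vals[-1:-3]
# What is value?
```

vals has length 5. The slice vals[-1:-3] resolves to an empty index range, so the result is [].

[]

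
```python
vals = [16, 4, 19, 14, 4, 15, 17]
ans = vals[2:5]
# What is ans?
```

vals has length 7. The slice vals[2:5] selects indices [2, 3, 4] (2->19, 3->14, 4->4), giving [19, 14, 4].

[19, 14, 4]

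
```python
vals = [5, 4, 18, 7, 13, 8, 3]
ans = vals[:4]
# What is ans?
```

vals has length 7. The slice vals[:4] selects indices [0, 1, 2, 3] (0->5, 1->4, 2->18, 3->7), giving [5, 4, 18, 7].

[5, 4, 18, 7]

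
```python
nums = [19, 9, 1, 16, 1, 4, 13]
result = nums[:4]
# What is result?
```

nums has length 7. The slice nums[:4] selects indices [0, 1, 2, 3] (0->19, 1->9, 2->1, 3->16), giving [19, 9, 1, 16].

[19, 9, 1, 16]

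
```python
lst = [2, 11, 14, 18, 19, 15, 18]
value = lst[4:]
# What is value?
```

lst has length 7. The slice lst[4:] selects indices [4, 5, 6] (4->19, 5->15, 6->18), giving [19, 15, 18].

[19, 15, 18]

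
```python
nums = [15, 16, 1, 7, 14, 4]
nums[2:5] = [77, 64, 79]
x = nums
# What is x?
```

nums starts as [15, 16, 1, 7, 14, 4] (length 6). The slice nums[2:5] covers indices [2, 3, 4] with values [1, 7, 14]. Replacing that slice with [77, 64, 79] (same length) produces [15, 16, 77, 64, 79, 4].

[15, 16, 77, 64, 79, 4]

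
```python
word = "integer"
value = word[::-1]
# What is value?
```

word has length 7. The slice word[::-1] selects indices [6, 5, 4, 3, 2, 1, 0] (6->'r', 5->'e', 4->'g', 3->'e', 2->'t', 1->'n', 0->'i'), giving 'regetni'.

'regetni'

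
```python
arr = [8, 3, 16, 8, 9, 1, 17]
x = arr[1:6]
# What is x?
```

arr has length 7. The slice arr[1:6] selects indices [1, 2, 3, 4, 5] (1->3, 2->16, 3->8, 4->9, 5->1), giving [3, 16, 8, 9, 1].

[3, 16, 8, 9, 1]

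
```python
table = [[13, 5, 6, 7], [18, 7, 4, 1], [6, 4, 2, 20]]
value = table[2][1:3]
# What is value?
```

table[2] = [6, 4, 2, 20]. table[2] has length 4. The slice table[2][1:3] selects indices [1, 2] (1->4, 2->2), giving [4, 2].

[4, 2]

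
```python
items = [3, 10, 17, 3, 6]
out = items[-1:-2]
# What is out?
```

items has length 5. The slice items[-1:-2] resolves to an empty index range, so the result is [].

[]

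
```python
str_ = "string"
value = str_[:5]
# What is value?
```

str_ has length 6. The slice str_[:5] selects indices [0, 1, 2, 3, 4] (0->'s', 1->'t', 2->'r', 3->'i', 4->'n'), giving 'strin'.

'strin'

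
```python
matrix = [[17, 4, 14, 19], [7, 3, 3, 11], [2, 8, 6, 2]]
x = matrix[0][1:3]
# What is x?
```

matrix[0] = [17, 4, 14, 19]. matrix[0] has length 4. The slice matrix[0][1:3] selects indices [1, 2] (1->4, 2->14), giving [4, 14].

[4, 14]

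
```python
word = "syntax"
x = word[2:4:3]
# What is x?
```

word has length 6. The slice word[2:4:3] selects indices [2] (2->'n'), giving 'n'.

'n'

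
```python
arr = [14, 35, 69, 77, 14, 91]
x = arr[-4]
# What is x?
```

arr has length 6. Negative index -4 maps to positive index 6 + (-4) = 2. arr[2] = 69.

69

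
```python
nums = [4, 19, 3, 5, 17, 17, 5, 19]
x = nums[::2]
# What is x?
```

nums has length 8. The slice nums[::2] selects indices [0, 2, 4, 6] (0->4, 2->3, 4->17, 6->5), giving [4, 3, 17, 5].

[4, 3, 17, 5]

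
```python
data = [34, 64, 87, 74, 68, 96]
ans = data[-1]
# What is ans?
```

data has length 6. Negative index -1 maps to positive index 6 + (-1) = 5. data[5] = 96.

96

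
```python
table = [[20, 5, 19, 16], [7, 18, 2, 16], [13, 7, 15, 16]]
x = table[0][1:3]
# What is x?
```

table[0] = [20, 5, 19, 16]. table[0] has length 4. The slice table[0][1:3] selects indices [1, 2] (1->5, 2->19), giving [5, 19].

[5, 19]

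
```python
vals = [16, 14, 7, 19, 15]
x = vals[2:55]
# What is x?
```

vals has length 5. The slice vals[2:55] selects indices [2, 3, 4] (2->7, 3->19, 4->15), giving [7, 19, 15].

[7, 19, 15]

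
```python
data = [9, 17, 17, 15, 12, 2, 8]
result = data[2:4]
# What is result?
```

data has length 7. The slice data[2:4] selects indices [2, 3] (2->17, 3->15), giving [17, 15].

[17, 15]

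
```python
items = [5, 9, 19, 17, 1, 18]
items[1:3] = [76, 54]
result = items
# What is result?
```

items starts as [5, 9, 19, 17, 1, 18] (length 6). The slice items[1:3] covers indices [1, 2] with values [9, 19]. Replacing that slice with [76, 54] (same length) produces [5, 76, 54, 17, 1, 18].

[5, 76, 54, 17, 1, 18]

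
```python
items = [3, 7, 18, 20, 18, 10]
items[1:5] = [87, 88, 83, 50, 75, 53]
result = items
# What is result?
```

items starts as [3, 7, 18, 20, 18, 10] (length 6). The slice items[1:5] covers indices [1, 2, 3, 4] with values [7, 18, 20, 18]. Replacing that slice with [87, 88, 83, 50, 75, 53] (different length) produces [3, 87, 88, 83, 50, 75, 53, 10].

[3, 87, 88, 83, 50, 75, 53, 10]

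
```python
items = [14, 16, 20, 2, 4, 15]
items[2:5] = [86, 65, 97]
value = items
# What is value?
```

items starts as [14, 16, 20, 2, 4, 15] (length 6). The slice items[2:5] covers indices [2, 3, 4] with values [20, 2, 4]. Replacing that slice with [86, 65, 97] (same length) produces [14, 16, 86, 65, 97, 15].

[14, 16, 86, 65, 97, 15]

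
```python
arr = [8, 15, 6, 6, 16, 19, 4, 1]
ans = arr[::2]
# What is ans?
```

arr has length 8. The slice arr[::2] selects indices [0, 2, 4, 6] (0->8, 2->6, 4->16, 6->4), giving [8, 6, 16, 4].

[8, 6, 16, 4]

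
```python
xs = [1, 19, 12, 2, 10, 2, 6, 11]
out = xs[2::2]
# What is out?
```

xs has length 8. The slice xs[2::2] selects indices [2, 4, 6] (2->12, 4->10, 6->6), giving [12, 10, 6].

[12, 10, 6]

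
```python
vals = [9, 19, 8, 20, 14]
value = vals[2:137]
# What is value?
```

vals has length 5. The slice vals[2:137] selects indices [2, 3, 4] (2->8, 3->20, 4->14), giving [8, 20, 14].

[8, 20, 14]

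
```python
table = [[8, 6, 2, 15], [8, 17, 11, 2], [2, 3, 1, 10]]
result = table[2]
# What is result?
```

table has 3 rows. Row 2 is [2, 3, 1, 10].

[2, 3, 1, 10]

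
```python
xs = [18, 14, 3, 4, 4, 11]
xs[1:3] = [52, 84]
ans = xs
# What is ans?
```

xs starts as [18, 14, 3, 4, 4, 11] (length 6). The slice xs[1:3] covers indices [1, 2] with values [14, 3]. Replacing that slice with [52, 84] (same length) produces [18, 52, 84, 4, 4, 11].

[18, 52, 84, 4, 4, 11]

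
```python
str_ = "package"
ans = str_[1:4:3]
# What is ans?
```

str_ has length 7. The slice str_[1:4:3] selects indices [1] (1->'a'), giving 'a'.

'a'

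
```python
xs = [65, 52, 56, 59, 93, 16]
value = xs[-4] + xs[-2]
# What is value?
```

xs has length 6. Negative index -4 maps to positive index 6 + (-4) = 2. xs[2] = 56.
xs has length 6. Negative index -2 maps to positive index 6 + (-2) = 4. xs[4] = 93.
Sum: 56 + 93 = 149.

149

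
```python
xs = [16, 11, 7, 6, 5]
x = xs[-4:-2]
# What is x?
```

xs has length 5. The slice xs[-4:-2] selects indices [1, 2] (1->11, 2->7), giving [11, 7].

[11, 7]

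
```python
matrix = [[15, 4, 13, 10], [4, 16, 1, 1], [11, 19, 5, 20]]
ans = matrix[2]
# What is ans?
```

matrix has 3 rows. Row 2 is [11, 19, 5, 20].

[11, 19, 5, 20]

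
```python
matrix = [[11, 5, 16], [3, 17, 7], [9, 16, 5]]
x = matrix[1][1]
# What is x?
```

matrix[1] = [3, 17, 7]. Taking column 1 of that row yields 17.

17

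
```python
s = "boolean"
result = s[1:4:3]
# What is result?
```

s has length 7. The slice s[1:4:3] selects indices [1] (1->'o'), giving 'o'.

'o'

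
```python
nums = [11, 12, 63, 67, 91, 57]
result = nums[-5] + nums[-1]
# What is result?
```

nums has length 6. Negative index -5 maps to positive index 6 + (-5) = 1. nums[1] = 12.
nums has length 6. Negative index -1 maps to positive index 6 + (-1) = 5. nums[5] = 57.
Sum: 12 + 57 = 69.

69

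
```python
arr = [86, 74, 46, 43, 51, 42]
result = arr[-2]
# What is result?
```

arr has length 6. Negative index -2 maps to positive index 6 + (-2) = 4. arr[4] = 51.

51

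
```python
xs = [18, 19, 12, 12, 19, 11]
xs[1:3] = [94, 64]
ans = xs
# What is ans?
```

xs starts as [18, 19, 12, 12, 19, 11] (length 6). The slice xs[1:3] covers indices [1, 2] with values [19, 12]. Replacing that slice with [94, 64] (same length) produces [18, 94, 64, 12, 19, 11].

[18, 94, 64, 12, 19, 11]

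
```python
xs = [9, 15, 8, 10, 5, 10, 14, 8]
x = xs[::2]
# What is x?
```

xs has length 8. The slice xs[::2] selects indices [0, 2, 4, 6] (0->9, 2->8, 4->5, 6->14), giving [9, 8, 5, 14].

[9, 8, 5, 14]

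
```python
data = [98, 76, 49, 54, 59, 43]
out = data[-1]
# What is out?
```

data has length 6. Negative index -1 maps to positive index 6 + (-1) = 5. data[5] = 43.

43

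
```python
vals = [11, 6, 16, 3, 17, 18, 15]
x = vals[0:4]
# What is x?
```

vals has length 7. The slice vals[0:4] selects indices [0, 1, 2, 3] (0->11, 1->6, 2->16, 3->3), giving [11, 6, 16, 3].

[11, 6, 16, 3]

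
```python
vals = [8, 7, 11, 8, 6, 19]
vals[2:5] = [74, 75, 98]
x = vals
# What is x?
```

vals starts as [8, 7, 11, 8, 6, 19] (length 6). The slice vals[2:5] covers indices [2, 3, 4] with values [11, 8, 6]. Replacing that slice with [74, 75, 98] (same length) produces [8, 7, 74, 75, 98, 19].

[8, 7, 74, 75, 98, 19]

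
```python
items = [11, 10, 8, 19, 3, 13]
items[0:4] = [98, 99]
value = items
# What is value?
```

items starts as [11, 10, 8, 19, 3, 13] (length 6). The slice items[0:4] covers indices [0, 1, 2, 3] with values [11, 10, 8, 19]. Replacing that slice with [98, 99] (different length) produces [98, 99, 3, 13].

[98, 99, 3, 13]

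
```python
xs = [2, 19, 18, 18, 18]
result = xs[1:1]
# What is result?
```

xs has length 5. The slice xs[1:1] resolves to an empty index range, so the result is [].

[]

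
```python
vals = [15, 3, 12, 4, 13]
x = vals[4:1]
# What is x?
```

vals has length 5. The slice vals[4:1] resolves to an empty index range, so the result is [].

[]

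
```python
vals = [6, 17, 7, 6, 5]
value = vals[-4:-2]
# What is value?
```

vals has length 5. The slice vals[-4:-2] selects indices [1, 2] (1->17, 2->7), giving [17, 7].

[17, 7]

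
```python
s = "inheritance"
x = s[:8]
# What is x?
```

s has length 11. The slice s[:8] selects indices [0, 1, 2, 3, 4, 5, 6, 7] (0->'i', 1->'n', 2->'h', 3->'e', 4->'r', 5->'i', 6->'t', 7->'a'), giving 'inherita'.

'inherita'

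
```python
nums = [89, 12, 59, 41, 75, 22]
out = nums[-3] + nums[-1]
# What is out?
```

nums has length 6. Negative index -3 maps to positive index 6 + (-3) = 3. nums[3] = 41.
nums has length 6. Negative index -1 maps to positive index 6 + (-1) = 5. nums[5] = 22.
Sum: 41 + 22 = 63.

63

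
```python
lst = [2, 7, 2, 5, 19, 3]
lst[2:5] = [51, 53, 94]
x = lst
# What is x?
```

lst starts as [2, 7, 2, 5, 19, 3] (length 6). The slice lst[2:5] covers indices [2, 3, 4] with values [2, 5, 19]. Replacing that slice with [51, 53, 94] (same length) produces [2, 7, 51, 53, 94, 3].

[2, 7, 51, 53, 94, 3]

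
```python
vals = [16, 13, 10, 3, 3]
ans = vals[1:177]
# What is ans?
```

vals has length 5. The slice vals[1:177] selects indices [1, 2, 3, 4] (1->13, 2->10, 3->3, 4->3), giving [13, 10, 3, 3].

[13, 10, 3, 3]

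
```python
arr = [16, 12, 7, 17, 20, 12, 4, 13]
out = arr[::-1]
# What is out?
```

arr has length 8. The slice arr[::-1] selects indices [7, 6, 5, 4, 3, 2, 1, 0] (7->13, 6->4, 5->12, 4->20, 3->17, 2->7, 1->12, 0->16), giving [13, 4, 12, 20, 17, 7, 12, 16].

[13, 4, 12, 20, 17, 7, 12, 16]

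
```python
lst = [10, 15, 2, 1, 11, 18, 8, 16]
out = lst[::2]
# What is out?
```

lst has length 8. The slice lst[::2] selects indices [0, 2, 4, 6] (0->10, 2->2, 4->11, 6->8), giving [10, 2, 11, 8].

[10, 2, 11, 8]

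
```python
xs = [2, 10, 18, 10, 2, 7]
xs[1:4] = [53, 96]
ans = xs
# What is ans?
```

xs starts as [2, 10, 18, 10, 2, 7] (length 6). The slice xs[1:4] covers indices [1, 2, 3] with values [10, 18, 10]. Replacing that slice with [53, 96] (different length) produces [2, 53, 96, 2, 7].

[2, 53, 96, 2, 7]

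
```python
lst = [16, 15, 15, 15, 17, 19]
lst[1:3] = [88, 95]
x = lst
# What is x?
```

lst starts as [16, 15, 15, 15, 17, 19] (length 6). The slice lst[1:3] covers indices [1, 2] with values [15, 15]. Replacing that slice with [88, 95] (same length) produces [16, 88, 95, 15, 17, 19].

[16, 88, 95, 15, 17, 19]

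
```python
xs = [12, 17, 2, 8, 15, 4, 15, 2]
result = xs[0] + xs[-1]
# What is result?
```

xs has length 8. xs[0] = 12.
xs has length 8. Negative index -1 maps to positive index 8 + (-1) = 7. xs[7] = 2.
Sum: 12 + 2 = 14.

14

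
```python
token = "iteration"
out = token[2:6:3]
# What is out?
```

token has length 9. The slice token[2:6:3] selects indices [2, 5] (2->'e', 5->'t'), giving 'et'.

'et'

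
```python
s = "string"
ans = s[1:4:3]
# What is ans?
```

s has length 6. The slice s[1:4:3] selects indices [1] (1->'t'), giving 't'.

't'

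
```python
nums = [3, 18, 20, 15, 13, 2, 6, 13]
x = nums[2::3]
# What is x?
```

nums has length 8. The slice nums[2::3] selects indices [2, 5] (2->20, 5->2), giving [20, 2].

[20, 2]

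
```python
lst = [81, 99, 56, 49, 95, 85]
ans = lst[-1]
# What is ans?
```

lst has length 6. Negative index -1 maps to positive index 6 + (-1) = 5. lst[5] = 85.

85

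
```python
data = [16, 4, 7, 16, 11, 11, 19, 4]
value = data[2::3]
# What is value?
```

data has length 8. The slice data[2::3] selects indices [2, 5] (2->7, 5->11), giving [7, 11].

[7, 11]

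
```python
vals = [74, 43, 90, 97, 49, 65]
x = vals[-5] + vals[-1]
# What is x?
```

vals has length 6. Negative index -5 maps to positive index 6 + (-5) = 1. vals[1] = 43.
vals has length 6. Negative index -1 maps to positive index 6 + (-1) = 5. vals[5] = 65.
Sum: 43 + 65 = 108.

108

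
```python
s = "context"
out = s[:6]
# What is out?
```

s has length 7. The slice s[:6] selects indices [0, 1, 2, 3, 4, 5] (0->'c', 1->'o', 2->'n', 3->'t', 4->'e', 5->'x'), giving 'contex'.

'contex'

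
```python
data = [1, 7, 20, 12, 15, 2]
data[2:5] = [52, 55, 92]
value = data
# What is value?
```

data starts as [1, 7, 20, 12, 15, 2] (length 6). The slice data[2:5] covers indices [2, 3, 4] with values [20, 12, 15]. Replacing that slice with [52, 55, 92] (same length) produces [1, 7, 52, 55, 92, 2].

[1, 7, 52, 55, 92, 2]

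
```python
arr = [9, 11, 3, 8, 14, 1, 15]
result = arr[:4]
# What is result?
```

arr has length 7. The slice arr[:4] selects indices [0, 1, 2, 3] (0->9, 1->11, 2->3, 3->8), giving [9, 11, 3, 8].

[9, 11, 3, 8]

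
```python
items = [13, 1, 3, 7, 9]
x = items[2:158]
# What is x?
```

items has length 5. The slice items[2:158] selects indices [2, 3, 4] (2->3, 3->7, 4->9), giving [3, 7, 9].

[3, 7, 9]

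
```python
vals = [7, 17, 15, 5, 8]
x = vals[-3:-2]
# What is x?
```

vals has length 5. The slice vals[-3:-2] selects indices [2] (2->15), giving [15].

[15]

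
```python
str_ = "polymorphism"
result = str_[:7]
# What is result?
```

str_ has length 12. The slice str_[:7] selects indices [0, 1, 2, 3, 4, 5, 6] (0->'p', 1->'o', 2->'l', 3->'y', 4->'m', 5->'o', 6->'r'), giving 'polymor'.

'polymor'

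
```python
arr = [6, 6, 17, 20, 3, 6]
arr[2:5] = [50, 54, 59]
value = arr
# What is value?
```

arr starts as [6, 6, 17, 20, 3, 6] (length 6). The slice arr[2:5] covers indices [2, 3, 4] with values [17, 20, 3]. Replacing that slice with [50, 54, 59] (same length) produces [6, 6, 50, 54, 59, 6].

[6, 6, 50, 54, 59, 6]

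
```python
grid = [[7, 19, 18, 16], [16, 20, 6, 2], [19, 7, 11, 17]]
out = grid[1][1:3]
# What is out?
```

grid[1] = [16, 20, 6, 2]. grid[1] has length 4. The slice grid[1][1:3] selects indices [1, 2] (1->20, 2->6), giving [20, 6].

[20, 6]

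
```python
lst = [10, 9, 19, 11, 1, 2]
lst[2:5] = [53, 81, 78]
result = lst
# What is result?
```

lst starts as [10, 9, 19, 11, 1, 2] (length 6). The slice lst[2:5] covers indices [2, 3, 4] with values [19, 11, 1]. Replacing that slice with [53, 81, 78] (same length) produces [10, 9, 53, 81, 78, 2].

[10, 9, 53, 81, 78, 2]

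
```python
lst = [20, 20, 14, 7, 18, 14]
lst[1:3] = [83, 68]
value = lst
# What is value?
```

lst starts as [20, 20, 14, 7, 18, 14] (length 6). The slice lst[1:3] covers indices [1, 2] with values [20, 14]. Replacing that slice with [83, 68] (same length) produces [20, 83, 68, 7, 18, 14].

[20, 83, 68, 7, 18, 14]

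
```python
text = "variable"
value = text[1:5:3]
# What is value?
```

text has length 8. The slice text[1:5:3] selects indices [1, 4] (1->'a', 4->'a'), giving 'aa'.

'aa'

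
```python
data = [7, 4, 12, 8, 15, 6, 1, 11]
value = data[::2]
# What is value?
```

data has length 8. The slice data[::2] selects indices [0, 2, 4, 6] (0->7, 2->12, 4->15, 6->1), giving [7, 12, 15, 1].

[7, 12, 15, 1]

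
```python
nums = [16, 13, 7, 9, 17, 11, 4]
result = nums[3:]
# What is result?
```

nums has length 7. The slice nums[3:] selects indices [3, 4, 5, 6] (3->9, 4->17, 5->11, 6->4), giving [9, 17, 11, 4].

[9, 17, 11, 4]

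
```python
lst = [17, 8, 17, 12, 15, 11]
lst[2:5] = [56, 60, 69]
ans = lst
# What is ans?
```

lst starts as [17, 8, 17, 12, 15, 11] (length 6). The slice lst[2:5] covers indices [2, 3, 4] with values [17, 12, 15]. Replacing that slice with [56, 60, 69] (same length) produces [17, 8, 56, 60, 69, 11].

[17, 8, 56, 60, 69, 11]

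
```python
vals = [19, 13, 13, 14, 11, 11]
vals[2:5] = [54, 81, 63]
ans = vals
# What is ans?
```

vals starts as [19, 13, 13, 14, 11, 11] (length 6). The slice vals[2:5] covers indices [2, 3, 4] with values [13, 14, 11]. Replacing that slice with [54, 81, 63] (same length) produces [19, 13, 54, 81, 63, 11].

[19, 13, 54, 81, 63, 11]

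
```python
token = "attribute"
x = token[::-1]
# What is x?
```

token has length 9. The slice token[::-1] selects indices [8, 7, 6, 5, 4, 3, 2, 1, 0] (8->'e', 7->'t', 6->'u', 5->'b', 4->'i', 3->'r', 2->'t', 1->'t', 0->'a'), giving 'etubirtta'.

'etubirtta'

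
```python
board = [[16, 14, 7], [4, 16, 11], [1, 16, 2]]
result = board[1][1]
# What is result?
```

board[1] = [4, 16, 11]. Taking column 1 of that row yields 16.

16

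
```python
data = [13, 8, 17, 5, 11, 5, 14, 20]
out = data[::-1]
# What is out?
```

data has length 8. The slice data[::-1] selects indices [7, 6, 5, 4, 3, 2, 1, 0] (7->20, 6->14, 5->5, 4->11, 3->5, 2->17, 1->8, 0->13), giving [20, 14, 5, 11, 5, 17, 8, 13].

[20, 14, 5, 11, 5, 17, 8, 13]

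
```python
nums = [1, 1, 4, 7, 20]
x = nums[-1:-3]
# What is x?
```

nums has length 5. The slice nums[-1:-3] resolves to an empty index range, so the result is [].

[]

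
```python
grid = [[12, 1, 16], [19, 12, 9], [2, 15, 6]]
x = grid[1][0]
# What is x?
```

grid[1] = [19, 12, 9]. Taking column 0 of that row yields 19.

19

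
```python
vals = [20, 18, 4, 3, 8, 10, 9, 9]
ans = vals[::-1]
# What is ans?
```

vals has length 8. The slice vals[::-1] selects indices [7, 6, 5, 4, 3, 2, 1, 0] (7->9, 6->9, 5->10, 4->8, 3->3, 2->4, 1->18, 0->20), giving [9, 9, 10, 8, 3, 4, 18, 20].

[9, 9, 10, 8, 3, 4, 18, 20]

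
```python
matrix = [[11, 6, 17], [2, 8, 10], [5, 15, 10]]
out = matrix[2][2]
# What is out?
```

matrix[2] = [5, 15, 10]. Taking column 2 of that row yields 10.

10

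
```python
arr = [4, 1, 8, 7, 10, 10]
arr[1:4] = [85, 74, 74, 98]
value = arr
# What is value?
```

arr starts as [4, 1, 8, 7, 10, 10] (length 6). The slice arr[1:4] covers indices [1, 2, 3] with values [1, 8, 7]. Replacing that slice with [85, 74, 74, 98] (different length) produces [4, 85, 74, 74, 98, 10, 10].

[4, 85, 74, 74, 98, 10, 10]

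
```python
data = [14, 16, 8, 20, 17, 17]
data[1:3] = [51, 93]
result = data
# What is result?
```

data starts as [14, 16, 8, 20, 17, 17] (length 6). The slice data[1:3] covers indices [1, 2] with values [16, 8]. Replacing that slice with [51, 93] (same length) produces [14, 51, 93, 20, 17, 17].

[14, 51, 93, 20, 17, 17]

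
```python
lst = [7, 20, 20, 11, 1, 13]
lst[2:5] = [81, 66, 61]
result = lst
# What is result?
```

lst starts as [7, 20, 20, 11, 1, 13] (length 6). The slice lst[2:5] covers indices [2, 3, 4] with values [20, 11, 1]. Replacing that slice with [81, 66, 61] (same length) produces [7, 20, 81, 66, 61, 13].

[7, 20, 81, 66, 61, 13]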